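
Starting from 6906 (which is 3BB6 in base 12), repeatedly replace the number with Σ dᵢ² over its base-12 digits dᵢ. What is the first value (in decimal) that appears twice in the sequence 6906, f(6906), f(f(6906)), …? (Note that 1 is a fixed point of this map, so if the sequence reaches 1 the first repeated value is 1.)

25

6906 = (3,11,11,6)_12 → 3² + 11² + 11² + 6² = 287
287 = (1,11,11)_12 → 1² + 11² + 11² = 243
243 = (1,8,3)_12 → 1² + 8² + 3² = 74
74 = (6,2)_12 → 6² + 2² = 40
40 = (3,4)_12 → 3² + 4² = 25
25 = (2,1)_12 → 2² + 1² = 5
5 = (5)_12 → 5² = 25  — 25 already appeared earlier.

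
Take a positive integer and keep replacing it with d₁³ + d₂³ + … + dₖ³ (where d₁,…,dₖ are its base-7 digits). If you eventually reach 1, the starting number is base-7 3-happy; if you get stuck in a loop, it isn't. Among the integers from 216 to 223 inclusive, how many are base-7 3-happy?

1

216: 216 → 288 → 342 → 648 → 282 → 258 → 342  (repeats 342)
217: 217 → 91 → 217  (repeats 217)
218: 218 → 92 → 218  (repeats 218)
219: 219 → 99 → 9 → 9  (repeats 9)
220: 220 → 118 → 232 → 190 → 244 → 496 → 244  (repeats 244)
221: 221 → 155 → 29 → 65 → 17 → 35 → 125 → 251 → 341 → 557 → 137 → 197 → 65  (repeats 65)
222: 222 → 216 → 288 → 342 → 648 → 282 → 258 → 342  (repeats 342)
223: 223 → 307 → 433 → 343 → 1  (reaches 1)
base-7 3-happy: 223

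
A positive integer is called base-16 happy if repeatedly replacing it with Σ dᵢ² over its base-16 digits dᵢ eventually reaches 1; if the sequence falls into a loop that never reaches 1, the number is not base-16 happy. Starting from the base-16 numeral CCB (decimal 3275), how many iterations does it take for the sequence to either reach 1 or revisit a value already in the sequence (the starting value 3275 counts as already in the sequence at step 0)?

3275 = (12,12,11)_16 → 12² + 12² + 11² = 144 + 144 + 121 = 409
409 = (1,9,9)_16 → 1² + 9² + 9² = 1 + 81 + 81 = 163
163 = (10,3)_16 → 10² + 3² = 100 + 9 = 109
109 = (6,13)_16 → 6² + 13² = 36 + 169 = 205
205 = (12,13)_16 → 12² + 13² = 144 + 169 = 313
313 = (1,3,9)_16 → 1² + 3² + 9² = 1 + 9 + 81 = 91
91 = (5,11)_16 → 5² + 11² = 25 + 121 = 146
146 = (9,2)_16 → 9² + 2² = 81 + 4 = 85
85 = (5,5)_16 → 5² + 5² = 25 + 25 = 50
50 = (3,2)_16 → 3² + 2² = 9 + 4 = 13
13 = (13)_16 → 13² = 169
169 = (10,9)_16 → 10² + 9² = 100 + 81 = 181
181 = (11,5)_16 → 11² + 5² = 121 + 25 = 146  — 146 repeats.
That took 13 steps.

13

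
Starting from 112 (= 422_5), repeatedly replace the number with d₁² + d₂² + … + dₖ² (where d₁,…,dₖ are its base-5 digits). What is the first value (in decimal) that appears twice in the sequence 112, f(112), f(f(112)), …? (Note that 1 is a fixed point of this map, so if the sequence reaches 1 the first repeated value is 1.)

112 = (4,2,2)_5 → 4² + 2² + 2² = 24
24 = (4,4)_5 → 4² + 4² = 32
32 = (1,1,2)_5 → 1² + 1² + 2² = 6
6 = (1,1)_5 → 1² + 1² = 2
2 = (2)_5 → 2² = 4
4 = (4)_5 → 4² = 16
16 = (3,1)_5 → 3² + 1² = 10
10 = (2,0)_5 → 2² + 0² = 4  — 4 already appeared earlier.

4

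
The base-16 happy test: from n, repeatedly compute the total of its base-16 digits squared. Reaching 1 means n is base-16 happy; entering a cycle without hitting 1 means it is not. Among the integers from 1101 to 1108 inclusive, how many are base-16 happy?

1101: 1101 → 201 → 225 → 197 → 169 → 181 → 146 → 85 → 50 → 13 → 169  — not base-16 happy
1102: 1102 → 228 → 212 → 185 → 202 → 244 → 241 → 226 → 200 → 208 → 169 → 181 → 146 → 85 → 50 → 13 → 169  — not base-16 happy
1103: 1103 → 257 → 2 → 4 → 16 → 1  — base-16 happy
1104: 1104 → 41 → 85 → 50 → 13 → 169 → 181 → 146 → 85  — not base-16 happy
1105: 1105 → 42 → 104 → 100 → 52 → 25 → 82 → 29 → 170 → 200 → 208 → 169 → 181 → 146 → 85 → 50 → 13 → 169  — not base-16 happy
1106: 1106 → 45 → 173 → 269 → 170 → 200 → 208 → 169 → 181 → 146 → 85 → 50 → 13 → 169  — not base-16 happy
1107: 1107 → 50 → 13 → 169 → 181 → 146 → 85 → 50  — not base-16 happy
1108: 1108 → 57 → 90 → 125 → 218 → 269 → 170 → 200 → 208 → 169 → 181 → 146 → 85 → 50 → 13 → 169  — not base-16 happy
base-16 happy: 1103

1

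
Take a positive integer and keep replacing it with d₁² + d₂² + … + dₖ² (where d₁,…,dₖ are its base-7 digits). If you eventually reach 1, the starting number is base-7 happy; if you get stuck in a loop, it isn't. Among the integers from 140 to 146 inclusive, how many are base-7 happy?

140: 140 → 40 → 50 → 2 → 4 → 16 → 8 → 2  — not base-7 happy
141: 141 → 41 → 61 → 27 → 45 → 45  — not base-7 happy
142: 142 → 44 → 40 → 50 → 2 → 4 → 16 → 8 → 2  — not base-7 happy
143: 143 → 49 → 1  — base-7 happy
144: 144 → 56 → 2 → 4 → 16 → 8 → 2  — not base-7 happy
145: 145 → 65 → 9 → 5 → 25 → 25  — not base-7 happy
146: 146 → 76 → 46 → 52 → 10 → 10  — not base-7 happy
base-7 happy: 143

1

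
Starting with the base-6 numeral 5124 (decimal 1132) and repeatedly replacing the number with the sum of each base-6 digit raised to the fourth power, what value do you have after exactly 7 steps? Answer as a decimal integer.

1132 = (5,1,2,4)_6 → 5⁴ + 1⁴ + 2⁴ + 4⁴ = 625 + 1 + 16 + 256 = 898
898 = (4,0,5,4)_6 → 4⁴ + 0⁴ + 5⁴ + 4⁴ = 256 + 0 + 625 + 256 = 1137
1137 = (5,1,3,3)_6 → 5⁴ + 1⁴ + 3⁴ + 3⁴ = 625 + 1 + 81 + 81 = 788
788 = (3,3,5,2)_6 → 3⁴ + 3⁴ + 5⁴ + 2⁴ = 81 + 81 + 625 + 16 = 803
803 = (3,4,1,5)_6 → 3⁴ + 4⁴ + 1⁴ + 5⁴ = 81 + 256 + 1 + 625 = 963
963 = (4,2,4,3)_6 → 4⁴ + 2⁴ + 4⁴ + 3⁴ = 256 + 16 + 256 + 81 = 609
609 = (2,4,5,3)_6 → 2⁴ + 4⁴ + 5⁴ + 3⁴ = 16 + 256 + 625 + 81 = 978

978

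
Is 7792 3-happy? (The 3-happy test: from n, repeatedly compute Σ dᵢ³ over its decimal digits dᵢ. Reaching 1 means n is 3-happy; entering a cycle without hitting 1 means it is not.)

7792 → 7³ + 7³ + 9³ + 2³ = 343 + 343 + 729 + 8 = 1423
1423 → 1³ + 4³ + 2³ + 3³ = 1 + 64 + 8 + 27 = 100
100 → 1³ + 0³ + 0³ = 1 + 0 + 0 = 1  — reached 1.

3-happy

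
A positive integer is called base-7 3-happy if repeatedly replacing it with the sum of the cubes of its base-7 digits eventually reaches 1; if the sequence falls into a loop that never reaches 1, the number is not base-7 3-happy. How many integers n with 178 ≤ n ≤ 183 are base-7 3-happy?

1

178: 178 → 118 → 232 → 190 → 244 → 496 → 244  (repeats 244)
179: 179 → 155 → 29 → 65 → 17 → 35 → 125 → 251 → 341 → 557 → 137 → 197 → 65  (repeats 65)
180: 180 → 216 → 288 → 342 → 648 → 282 → 258 → 342  (repeats 342)
181: 181 → 307 → 433 → 343 → 1  (reaches 1)
182: 182 → 152 → 152  (repeats 152)
183: 183 → 153 → 243 → 405 → 219 → 99 → 9 → 9  (repeats 9)
base-7 3-happy: 181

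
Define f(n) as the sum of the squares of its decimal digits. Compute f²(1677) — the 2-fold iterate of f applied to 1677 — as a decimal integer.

35

1677 → 1² + 6² + 7² + 7² = 1 + 36 + 49 + 49 = 135
135 → 1² + 3² + 5² = 1 + 9 + 25 = 35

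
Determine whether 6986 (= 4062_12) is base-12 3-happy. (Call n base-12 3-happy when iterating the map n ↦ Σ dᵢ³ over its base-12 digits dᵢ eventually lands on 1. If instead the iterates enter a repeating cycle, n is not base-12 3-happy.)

6986 = (4,0,6,2)_12 → 4³ + 0³ + 6³ + 2³ = 64 + 0 + 216 + 8 = 288
288 = (2,0,0)_12 → 2³ + 0³ + 0³ = 8 + 0 + 0 = 8
8 = (8)_12 → 8³ = 512
512 = (3,6,8)_12 → 3³ + 6³ + 8³ = 27 + 216 + 512 = 755
755 = (5,2,11)_12 → 5³ + 2³ + 11³ = 125 + 8 + 1331 = 1464
1464 = (10,2,0)_12 → 10³ + 2³ + 0³ = 1000 + 8 + 0 = 1008
1008 = (7,0,0)_12 → 7³ + 0³ + 0³ = 343 + 0 + 0 = 343
343 = (2,4,7)_12 → 2³ + 4³ + 7³ = 8 + 64 + 343 = 415
415 = (2,10,7)_12 → 2³ + 10³ + 7³ = 8 + 1000 + 343 = 1351
1351 = (9,4,7)_12 → 9³ + 4³ + 7³ = 729 + 64 + 343 = 1136
1136 = (7,10,8)_12 → 7³ + 10³ + 8³ = 343 + 1000 + 512 = 1855
1855 = (1,0,10,7)_12 → 1³ + 0³ + 10³ + 7³ = 1 + 0 + 1000 + 343 = 1344
1344 = (9,4,0)_12 → 9³ + 4³ + 0³ = 729 + 64 + 0 = 793
793 = (5,6,1)_12 → 5³ + 6³ + 1³ = 125 + 216 + 1 = 342
342 = (2,4,6)_12 → 2³ + 4³ + 6³ = 8 + 64 + 216 = 288  — 288 already seen; the sequence cycles without reaching 1.

not base-12 3-happy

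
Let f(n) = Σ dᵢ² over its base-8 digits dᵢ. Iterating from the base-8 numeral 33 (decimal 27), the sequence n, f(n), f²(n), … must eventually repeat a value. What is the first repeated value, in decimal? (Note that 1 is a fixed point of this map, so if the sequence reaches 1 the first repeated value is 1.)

27 = (3,3)_8 → 3² + 3² = 9 + 9 = 18
18 = (2,2)_8 → 2² + 2² = 4 + 4 = 8
8 = (1,0)_8 → 1² + 0² = 1 + 0 = 1  — reached the fixed point 1.
1 → 1, so 1 is the first repeated value.

1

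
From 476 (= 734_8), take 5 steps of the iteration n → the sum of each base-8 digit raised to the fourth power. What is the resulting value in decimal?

897

476 = (7,3,4)_8 → 2738
2738 = (5,2,6,2)_8 → 1953
1953 = (3,6,4,1)_8 → 1634
1634 = (3,1,4,2)_8 → 354
354 = (5,4,2)_8 → 897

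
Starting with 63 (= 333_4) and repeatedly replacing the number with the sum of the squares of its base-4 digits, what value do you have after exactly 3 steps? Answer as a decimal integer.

63 = (3,3,3)_4 → 3² + 3² + 3² = 9 + 9 + 9 = 27
27 = (1,2,3)_4 → 1² + 2² + 3² = 1 + 4 + 9 = 14
14 = (3,2)_4 → 3² + 2² = 9 + 4 = 13

13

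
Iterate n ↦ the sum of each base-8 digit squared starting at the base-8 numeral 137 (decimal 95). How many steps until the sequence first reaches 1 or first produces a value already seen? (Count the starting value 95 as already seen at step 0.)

95 = (1,3,7)_8 → 1² + 3² + 7² = 1 + 9 + 49 = 59
59 = (7,3)_8 → 7² + 3² = 49 + 9 = 58
58 = (7,2)_8 → 7² + 2² = 49 + 4 = 53
53 = (6,5)_8 → 6² + 5² = 36 + 25 = 61
61 = (7,5)_8 → 7² + 5² = 49 + 25 = 74
74 = (1,1,2)_8 → 1² + 1² + 2² = 1 + 1 + 4 = 6
6 = (6)_8 → 6² = 36
36 = (4,4)_8 → 4² + 4² = 16 + 16 = 32
32 = (4,0)_8 → 4² + 0² = 16 + 0 = 16
16 = (2,0)_8 → 2² + 0² = 4 + 0 = 4
4 = (4)_8 → 4² = 16  — 16 repeats.
That took 11 steps.

11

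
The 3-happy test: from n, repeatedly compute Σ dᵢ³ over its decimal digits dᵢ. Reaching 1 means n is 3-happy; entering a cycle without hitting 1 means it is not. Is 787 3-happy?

3-happy

787 → 7³ + 8³ + 7³ = 343 + 512 + 343 = 1198
1198 → 1³ + 1³ + 9³ + 8³ = 1 + 1 + 729 + 512 = 1243
1243 → 1³ + 2³ + 4³ + 3³ = 1 + 8 + 64 + 27 = 100
100 → 1³ + 0³ + 0³ = 1 + 0 + 0 = 1  — reached 1.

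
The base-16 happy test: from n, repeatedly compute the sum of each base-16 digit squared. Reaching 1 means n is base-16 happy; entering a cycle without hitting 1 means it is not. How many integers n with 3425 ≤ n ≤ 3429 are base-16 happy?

3425: 3425 → 206 → 340 → 42 → 104 → 100 → 52 → 25 → 82 → 29 → 170 → 200 → 208 → 169 → 181 → 146 → 85 → 50 → 13 → 169  — not base-16 happy
3426: 3426 → 209 → 170 → 200 → 208 → 169 → 181 → 146 → 85 → 50 → 13 → 169  — not base-16 happy
3427: 3427 → 214 → 205 → 313 → 91 → 146 → 85 → 50 → 13 → 169 → 181 → 146  — not base-16 happy
3428: 3428 → 221 → 338 → 30 → 197 → 169 → 181 → 146 → 85 → 50 → 13 → 169  — not base-16 happy
3429: 3429 → 230 → 232 → 260 → 17 → 2 → 4 → 16 → 1  — base-16 happy
base-16 happy: 3429

1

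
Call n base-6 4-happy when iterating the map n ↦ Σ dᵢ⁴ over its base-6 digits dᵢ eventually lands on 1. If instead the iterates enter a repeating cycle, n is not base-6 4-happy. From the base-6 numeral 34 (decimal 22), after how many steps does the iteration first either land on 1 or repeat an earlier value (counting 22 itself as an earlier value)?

22 = (3,4)_6 → 3⁴ + 4⁴ = 81 + 256 = 337
337 = (1,3,2,1)_6 → 1⁴ + 3⁴ + 2⁴ + 1⁴ = 1 + 81 + 16 + 1 = 99
99 = (2,4,3)_6 → 2⁴ + 4⁴ + 3⁴ = 16 + 256 + 81 = 353
353 = (1,3,4,5)_6 → 1⁴ + 3⁴ + 4⁴ + 5⁴ = 1 + 81 + 256 + 625 = 963
963 = (4,2,4,3)_6 → 4⁴ + 2⁴ + 4⁴ + 3⁴ = 256 + 16 + 256 + 81 = 609
609 = (2,4,5,3)_6 → 2⁴ + 4⁴ + 5⁴ + 3⁴ = 16 + 256 + 625 + 81 = 978
978 = (4,3,1,0)_6 → 4⁴ + 3⁴ + 1⁴ + 0⁴ = 256 + 81 + 1 + 0 = 338
338 = (1,3,2,2)_6 → 1⁴ + 3⁴ + 2⁴ + 2⁴ = 1 + 81 + 16 + 16 = 114
114 = (3,1,0)_6 → 3⁴ + 1⁴ + 0⁴ = 81 + 1 + 0 = 82
82 = (2,1,4)_6 → 2⁴ + 1⁴ + 4⁴ = 16 + 1 + 256 = 273
273 = (1,1,3,3)_6 → 1⁴ + 1⁴ + 3⁴ + 3⁴ = 1 + 1 + 81 + 81 = 164
164 = (4,3,2)_6 → 4⁴ + 3⁴ + 2⁴ = 256 + 81 + 16 = 353  — 353 repeats.
That took 12 steps.

12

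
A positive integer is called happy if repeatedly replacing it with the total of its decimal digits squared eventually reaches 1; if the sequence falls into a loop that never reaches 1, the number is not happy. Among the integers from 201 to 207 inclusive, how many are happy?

1

201: 201 → 5 → 25 → 29 → 85 → 89 → 145 → 42 → 20 → 4 → 16 → 37 → 58 → 89  — not happy
202: 202 → 8 → 64 → 52 → 29 → 85 → 89 → 145 → 42 → 20 → 4 → 16 → 37 → 58 → 89  — not happy
203: 203 → 13 → 10 → 1  — happy
204: 204 → 20 → 4 → 16 → 37 → 58 → 89 → 145 → 42 → 20  — not happy
205: 205 → 29 → 85 → 89 → 145 → 42 → 20 → 4 → 16 → 37 → 58 → 89  — not happy
206: 206 → 40 → 16 → 37 → 58 → 89 → 145 → 42 → 20 → 4 → 16  — not happy
207: 207 → 53 → 34 → 25 → 29 → 85 → 89 → 145 → 42 → 20 → 4 → 16 → 37 → 58 → 89  — not happy
happy: 203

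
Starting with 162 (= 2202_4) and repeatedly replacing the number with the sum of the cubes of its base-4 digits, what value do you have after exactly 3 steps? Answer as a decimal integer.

9

162 = (2,2,0,2)_4 → 2³ + 2³ + 0³ + 2³ = 8 + 8 + 0 + 8 = 24
24 = (1,2,0)_4 → 1³ + 2³ + 0³ = 1 + 8 + 0 = 9
9 = (2,1)_4 → 2³ + 1³ = 8 + 1 = 9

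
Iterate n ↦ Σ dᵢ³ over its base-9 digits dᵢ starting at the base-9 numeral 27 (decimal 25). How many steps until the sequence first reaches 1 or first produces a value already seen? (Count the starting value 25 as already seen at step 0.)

25 = (2,7)_9 → 2³ + 7³ = 8 + 343 = 351
351 = (4,3,0)_9 → 4³ + 3³ + 0³ = 64 + 27 + 0 = 91
91 = (1,1,1)_9 → 1³ + 1³ + 1³ = 1 + 1 + 1 = 3
3 = (3)_9 → 3³ = 27
27 = (3,0)_9 → 3³ + 0³ = 27 + 0 = 27  — 27 repeats.
That took 5 steps.

5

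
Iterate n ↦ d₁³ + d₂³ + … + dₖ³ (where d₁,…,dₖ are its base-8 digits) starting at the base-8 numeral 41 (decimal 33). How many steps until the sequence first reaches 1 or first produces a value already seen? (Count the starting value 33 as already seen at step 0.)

33 = (4,1)_8 → 4³ + 1³ = 65
65 = (1,0,1)_8 → 1³ + 0³ + 1³ = 2
2 = (2)_8 → 2³ = 8
8 = (1,0)_8 → 1³ + 0³ = 1  — reached 1.
That took 4 steps.

4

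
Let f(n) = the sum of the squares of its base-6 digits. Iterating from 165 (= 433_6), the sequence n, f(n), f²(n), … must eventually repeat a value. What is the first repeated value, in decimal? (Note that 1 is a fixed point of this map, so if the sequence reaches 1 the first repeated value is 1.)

165 = (4,3,3)_6 → 4² + 3² + 3² = 34
34 = (5,4)_6 → 5² + 4² = 41
41 = (1,0,5)_6 → 1² + 0² + 5² = 26
26 = (4,2)_6 → 4² + 2² = 20
20 = (3,2)_6 → 3² + 2² = 13
13 = (2,1)_6 → 2² + 1² = 5
5 = (5)_6 → 5² = 25
25 = (4,1)_6 → 4² + 1² = 17
17 = (2,5)_6 → 2² + 5² = 29
29 = (4,5)_6 → 4² + 5² = 41  — 41 already appeared earlier.

41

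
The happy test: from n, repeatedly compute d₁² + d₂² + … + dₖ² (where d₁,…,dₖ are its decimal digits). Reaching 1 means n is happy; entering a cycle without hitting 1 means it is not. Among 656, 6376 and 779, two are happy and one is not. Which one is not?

656: 656 → 97 → 130 → 10 → 1  — reaches 1 (happy)
6376: 6376 → 130 → 10 → 1  — reaches 1 (happy)
779: 779 → 179 → 131 → 11 → 2 → 4 → 16 → 37 → 58 → 89 → 145 → 42 → 20 → 4  — repeats 4 (not happy)

779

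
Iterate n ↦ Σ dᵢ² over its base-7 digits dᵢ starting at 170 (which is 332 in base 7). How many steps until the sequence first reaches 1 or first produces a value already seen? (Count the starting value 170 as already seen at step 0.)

3

170 = (3,3,2)_7 → 22
22 = (3,1)_7 → 10
10 = (1,3)_7 → 10  — 10 repeats.
That took 3 steps.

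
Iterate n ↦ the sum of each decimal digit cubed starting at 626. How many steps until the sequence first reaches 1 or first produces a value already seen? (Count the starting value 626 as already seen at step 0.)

626 → 440
440 → 128
128 → 521
521 → 134
134 → 92
92 → 737
737 → 713
713 → 371
371 → 371  — 371 repeats.
That took 9 steps.

9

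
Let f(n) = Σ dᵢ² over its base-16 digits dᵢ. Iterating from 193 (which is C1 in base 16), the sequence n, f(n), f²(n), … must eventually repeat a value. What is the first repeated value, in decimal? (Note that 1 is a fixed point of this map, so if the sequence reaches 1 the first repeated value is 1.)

193 = (12,1)_16 → 12² + 1² = 144 + 1 = 145
145 = (9,1)_16 → 9² + 1² = 81 + 1 = 82
82 = (5,2)_16 → 5² + 2² = 25 + 4 = 29
29 = (1,13)_16 → 1² + 13² = 1 + 169 = 170
170 = (10,10)_16 → 10² + 10² = 100 + 100 = 200
200 = (12,8)_16 → 12² + 8² = 144 + 64 = 208
208 = (13,0)_16 → 13² + 0² = 169 + 0 = 169
169 = (10,9)_16 → 10² + 9² = 100 + 81 = 181
181 = (11,5)_16 → 11² + 5² = 121 + 25 = 146
146 = (9,2)_16 → 9² + 2² = 81 + 4 = 85
85 = (5,5)_16 → 5² + 5² = 25 + 25 = 50
50 = (3,2)_16 → 3² + 2² = 9 + 4 = 13
13 = (13)_16 → 13² = 169  — 169 already appeared earlier.

169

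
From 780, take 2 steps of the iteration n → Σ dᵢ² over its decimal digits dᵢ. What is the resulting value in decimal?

11

780 → 113
113 → 11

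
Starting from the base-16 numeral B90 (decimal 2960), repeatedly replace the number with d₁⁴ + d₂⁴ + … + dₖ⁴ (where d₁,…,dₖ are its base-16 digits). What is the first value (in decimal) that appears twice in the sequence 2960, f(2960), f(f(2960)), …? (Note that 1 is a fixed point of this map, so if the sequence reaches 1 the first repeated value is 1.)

2960 = (11,9,0)_16 → 21202
21202 = (5,2,13,2)_16 → 29218
29218 = (7,2,2,2)_16 → 2449
2449 = (9,9,1)_16 → 13123
13123 = (3,3,4,3)_16 → 499
499 = (1,15,3)_16 → 50707
50707 = (12,6,1,3)_16 → 22114
22114 = (5,6,6,2)_16 → 3233
3233 = (12,10,1)_16 → 30737
30737 = (7,8,1,1)_16 → 6499
6499 = (1,9,6,3)_16 → 7939
7939 = (1,15,0,3)_16 → 50707  — 50707 already appeared earlier.

50707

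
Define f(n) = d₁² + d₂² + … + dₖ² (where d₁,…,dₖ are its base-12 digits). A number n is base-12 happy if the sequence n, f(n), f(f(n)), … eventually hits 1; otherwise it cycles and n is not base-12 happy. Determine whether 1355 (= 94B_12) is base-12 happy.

not base-12 happy

1355 = (9,4,11)_12 → 9² + 4² + 11² = 218
218 = (1,6,2)_12 → 1² + 6² + 2² = 41
41 = (3,5)_12 → 3² + 5² = 34
34 = (2,10)_12 → 2² + 10² = 104
104 = (8,8)_12 → 8² + 8² = 128
128 = (10,8)_12 → 10² + 8² = 164
164 = (1,1,8)_12 → 1² + 1² + 8² = 66
66 = (5,6)_12 → 5² + 6² = 61
61 = (5,1)_12 → 5² + 1² = 26
26 = (2,2)_12 → 2² + 2² = 8
8 = (8)_12 → 8² = 64
64 = (5,4)_12 → 5² + 4² = 41  — 41 already seen; the sequence cycles without reaching 1.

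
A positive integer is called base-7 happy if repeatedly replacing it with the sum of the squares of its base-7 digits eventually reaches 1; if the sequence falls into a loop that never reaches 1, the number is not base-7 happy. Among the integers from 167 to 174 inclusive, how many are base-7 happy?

1

167: 167 → 49 → 1  (reaches 1)
168: 168 → 18 → 20 → 40 → 50 → 2 → 4 → 16 → 8 → 2  (repeats 2)
169: 169 → 19 → 29 → 17 → 13 → 37 → 29  (repeats 29)
170: 170 → 22 → 10 → 10  (repeats 10)
171: 171 → 27 → 45 → 45  (repeats 45)
172: 172 → 34 → 52 → 10 → 10  (repeats 10)
173: 173 → 43 → 37 → 29 → 17 → 13 → 37  (repeats 37)
174: 174 → 54 → 26 → 34 → 52 → 10 → 10  (repeats 10)
base-7 happy: 167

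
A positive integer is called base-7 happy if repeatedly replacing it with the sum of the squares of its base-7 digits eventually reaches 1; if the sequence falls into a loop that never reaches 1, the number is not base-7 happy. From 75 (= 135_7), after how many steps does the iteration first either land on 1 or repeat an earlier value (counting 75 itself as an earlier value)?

3

75 = (1,3,5)_7 → 1² + 3² + 5² = 35
35 = (5,0)_7 → 5² + 0² = 25
25 = (3,4)_7 → 3² + 4² = 25  — 25 repeats.
That took 3 steps.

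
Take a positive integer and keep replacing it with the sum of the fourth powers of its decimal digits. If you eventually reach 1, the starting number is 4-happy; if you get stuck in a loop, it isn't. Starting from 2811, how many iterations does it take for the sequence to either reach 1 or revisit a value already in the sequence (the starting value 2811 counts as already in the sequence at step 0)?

2811 → 4114
4114 → 514
514 → 882
882 → 8208
8208 → 8208  — 8208 repeats.
That took 5 steps.

5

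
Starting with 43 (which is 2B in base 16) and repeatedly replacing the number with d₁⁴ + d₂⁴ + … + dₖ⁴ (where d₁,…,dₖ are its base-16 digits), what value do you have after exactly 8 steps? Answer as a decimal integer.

43 = (2,11)_16 → 2⁴ + 11⁴ = 14657
14657 = (3,9,4,1)_16 → 3⁴ + 9⁴ + 4⁴ + 1⁴ = 6899
6899 = (1,10,15,3)_16 → 1⁴ + 10⁴ + 15⁴ + 3⁴ = 60707
60707 = (14,13,2,3)_16 → 14⁴ + 13⁴ + 2⁴ + 3⁴ = 67074
67074 = (1,0,6,0,2)_16 → 1⁴ + 0⁴ + 6⁴ + 0⁴ + 2⁴ = 1313
1313 = (5,2,1)_16 → 5⁴ + 2⁴ + 1⁴ = 642
642 = (2,8,2)_16 → 2⁴ + 8⁴ + 2⁴ = 4128
4128 = (1,0,2,0)_16 → 1⁴ + 0⁴ + 2⁴ + 0⁴ = 17

17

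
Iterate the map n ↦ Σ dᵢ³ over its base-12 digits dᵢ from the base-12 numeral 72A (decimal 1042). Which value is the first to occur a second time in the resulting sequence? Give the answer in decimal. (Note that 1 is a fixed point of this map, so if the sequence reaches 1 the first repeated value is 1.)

1351

1042 = (7,2,10)_12 → 7³ + 2³ + 10³ = 1351
1351 = (9,4,7)_12 → 9³ + 4³ + 7³ = 1136
1136 = (7,10,8)_12 → 7³ + 10³ + 8³ = 1855
1855 = (1,0,10,7)_12 → 1³ + 0³ + 10³ + 7³ = 1344
1344 = (9,4,0)_12 → 9³ + 4³ + 0³ = 793
793 = (5,6,1)_12 → 5³ + 6³ + 1³ = 342
342 = (2,4,6)_12 → 2³ + 4³ + 6³ = 288
288 = (2,0,0)_12 → 2³ + 0³ + 0³ = 8
8 = (8)_12 → 8³ = 512
512 = (3,6,8)_12 → 3³ + 6³ + 8³ = 755
755 = (5,2,11)_12 → 5³ + 2³ + 11³ = 1464
1464 = (10,2,0)_12 → 10³ + 2³ + 0³ = 1008
1008 = (7,0,0)_12 → 7³ + 0³ + 0³ = 343
343 = (2,4,7)_12 → 2³ + 4³ + 7³ = 415
415 = (2,10,7)_12 → 2³ + 10³ + 7³ = 1351  — 1351 already appeared earlier.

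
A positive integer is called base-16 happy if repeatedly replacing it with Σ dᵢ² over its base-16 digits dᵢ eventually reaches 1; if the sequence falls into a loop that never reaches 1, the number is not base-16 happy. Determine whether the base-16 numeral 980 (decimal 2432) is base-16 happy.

2432 = (9,8,0)_16 → 9² + 8² + 0² = 145
145 = (9,1)_16 → 9² + 1² = 82
82 = (5,2)_16 → 5² + 2² = 29
29 = (1,13)_16 → 1² + 13² = 170
170 = (10,10)_16 → 10² + 10² = 200
200 = (12,8)_16 → 12² + 8² = 208
208 = (13,0)_16 → 13² + 0² = 169
169 = (10,9)_16 → 10² + 9² = 181
181 = (11,5)_16 → 11² + 5² = 146
146 = (9,2)_16 → 9² + 2² = 85
85 = (5,5)_16 → 5² + 5² = 50
50 = (3,2)_16 → 3² + 2² = 13
13 = (13)_16 → 13² = 169  — 169 already seen; the sequence cycles without reaching 1.

not base-16 happy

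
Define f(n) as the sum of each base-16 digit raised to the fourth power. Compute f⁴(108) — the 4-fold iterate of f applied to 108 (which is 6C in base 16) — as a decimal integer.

8964

108 = (6,12)_16 → 22032
22032 = (5,6,1,0)_16 → 1922
1922 = (7,8,2)_16 → 6513
6513 = (1,9,7,1)_16 → 8964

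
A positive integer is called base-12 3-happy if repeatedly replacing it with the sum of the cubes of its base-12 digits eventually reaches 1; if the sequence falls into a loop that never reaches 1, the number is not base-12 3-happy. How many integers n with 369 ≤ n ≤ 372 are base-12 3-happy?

369: 369 → 953 → 684 → 793 → 342 → 288 → 8 → 512 → 755 → 1464 → 1008 → 343 → 415 → 1351 → 1136 → 1855 → 1344 → 793  (repeats 793)
370: 370 → 1224 → 728 → 637 → 190 → 1028 → 856 → 1520 → 1728 → 1  (reaches 1)
371: 371 → 1555 → 2072 → 585 → 793 → 342 → 288 → 8 → 512 → 755 → 1464 → 1008 → 343 → 415 → 1351 → 1136 → 1855 → 1344 → 793  (repeats 793)
372: 372 → 351 → 160 → 66 → 341 → 197 → 190 → 1028 → 856 → 1520 → 1728 → 1  (reaches 1)
base-12 3-happy: 370, 372

2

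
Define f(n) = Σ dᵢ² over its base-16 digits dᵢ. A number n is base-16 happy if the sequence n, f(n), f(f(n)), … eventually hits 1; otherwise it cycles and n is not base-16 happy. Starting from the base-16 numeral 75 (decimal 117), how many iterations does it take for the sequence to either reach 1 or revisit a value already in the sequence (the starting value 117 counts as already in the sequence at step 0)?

117 = (7,5)_16 → 74
74 = (4,10)_16 → 116
116 = (7,4)_16 → 65
65 = (4,1)_16 → 17
17 = (1,1)_16 → 2
2 = (2)_16 → 4
4 = (4)_16 → 16
16 = (1,0)_16 → 1  — reached 1.
That took 8 steps.

8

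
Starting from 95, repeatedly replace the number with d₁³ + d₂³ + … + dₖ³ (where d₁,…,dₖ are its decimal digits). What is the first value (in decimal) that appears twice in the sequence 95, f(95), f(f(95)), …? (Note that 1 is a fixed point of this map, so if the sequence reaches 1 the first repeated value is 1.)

95 → 9³ + 5³ = 854
854 → 8³ + 5³ + 4³ = 701
701 → 7³ + 0³ + 1³ = 344
344 → 3³ + 4³ + 4³ = 155
155 → 1³ + 5³ + 5³ = 251
251 → 2³ + 5³ + 1³ = 134
134 → 1³ + 3³ + 4³ = 92
92 → 9³ + 2³ = 737
737 → 7³ + 3³ + 7³ = 713
713 → 7³ + 1³ + 3³ = 371
371 → 3³ + 7³ + 1³ = 371  — 371 already appeared earlier.

371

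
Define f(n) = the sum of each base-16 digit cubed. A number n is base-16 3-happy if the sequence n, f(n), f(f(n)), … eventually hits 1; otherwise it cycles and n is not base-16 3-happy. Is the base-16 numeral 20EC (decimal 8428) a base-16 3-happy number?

8428 = (2,0,14,12)_16 → 2³ + 0³ + 14³ + 12³ = 8 + 0 + 2744 + 1728 = 4480
4480 = (1,1,8,0)_16 → 1³ + 1³ + 8³ + 0³ = 1 + 1 + 512 + 0 = 514
514 = (2,0,2)_16 → 2³ + 0³ + 2³ = 8 + 0 + 8 = 16
16 = (1,0)_16 → 1³ + 0³ = 1 + 0 = 1  — reached 1.

base-16 3-happy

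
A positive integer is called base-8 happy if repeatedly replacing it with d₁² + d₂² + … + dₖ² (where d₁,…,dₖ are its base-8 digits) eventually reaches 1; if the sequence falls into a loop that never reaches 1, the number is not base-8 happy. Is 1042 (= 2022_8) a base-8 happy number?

not base-8 happy

1042 = (2,0,2,2)_8 → 2² + 0² + 2² + 2² = 12
12 = (1,4)_8 → 1² + 4² = 17
17 = (2,1)_8 → 2² + 1² = 5
5 = (5)_8 → 5² = 25
25 = (3,1)_8 → 3² + 1² = 10
10 = (1,2)_8 → 1² + 2² = 5  — 5 already seen; the sequence cycles without reaching 1.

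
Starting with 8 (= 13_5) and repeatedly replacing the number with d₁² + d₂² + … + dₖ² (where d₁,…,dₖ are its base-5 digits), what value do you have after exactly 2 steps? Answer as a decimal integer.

4

8 = (1,3)_5 → 10
10 = (2,0)_5 → 4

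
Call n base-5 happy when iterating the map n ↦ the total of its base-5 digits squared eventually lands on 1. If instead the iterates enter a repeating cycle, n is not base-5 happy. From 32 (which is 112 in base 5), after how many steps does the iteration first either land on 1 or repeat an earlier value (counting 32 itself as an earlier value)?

6

32 = (1,1,2)_5 → 6
6 = (1,1)_5 → 2
2 = (2)_5 → 4
4 = (4)_5 → 16
16 = (3,1)_5 → 10
10 = (2,0)_5 → 4  — 4 repeats.
That took 6 steps.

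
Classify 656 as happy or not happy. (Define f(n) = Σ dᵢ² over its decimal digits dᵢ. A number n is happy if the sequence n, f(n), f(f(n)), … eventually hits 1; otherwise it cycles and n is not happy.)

656 → 6² + 5² + 6² = 97
97 → 9² + 7² = 130
130 → 1² + 3² + 0² = 10
10 → 1² + 0² = 1  — reached 1.

happy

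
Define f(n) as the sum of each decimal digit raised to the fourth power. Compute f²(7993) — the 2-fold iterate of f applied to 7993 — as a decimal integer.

2178

7993 → 7⁴ + 9⁴ + 9⁴ + 3⁴ = 15604
15604 → 1⁴ + 5⁴ + 6⁴ + 0⁴ + 4⁴ = 2178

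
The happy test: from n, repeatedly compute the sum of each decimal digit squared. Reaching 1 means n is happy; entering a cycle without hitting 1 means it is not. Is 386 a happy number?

386 → 3² + 8² + 6² = 9 + 64 + 36 = 109
109 → 1² + 0² + 9² = 1 + 0 + 81 = 82
82 → 8² + 2² = 64 + 4 = 68
68 → 6² + 8² = 36 + 64 = 100
100 → 1² + 0² + 0² = 1 + 0 + 0 = 1  — reached 1.

happy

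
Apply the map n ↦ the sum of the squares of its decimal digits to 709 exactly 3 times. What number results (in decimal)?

1

709 → 130
130 → 10
10 → 1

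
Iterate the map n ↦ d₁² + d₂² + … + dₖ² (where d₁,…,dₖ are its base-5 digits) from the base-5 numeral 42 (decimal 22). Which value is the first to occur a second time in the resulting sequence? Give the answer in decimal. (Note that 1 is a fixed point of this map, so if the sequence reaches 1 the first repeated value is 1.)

22 = (4,2)_5 → 4² + 2² = 16 + 4 = 20
20 = (4,0)_5 → 4² + 0² = 16 + 0 = 16
16 = (3,1)_5 → 3² + 1² = 9 + 1 = 10
10 = (2,0)_5 → 2² + 0² = 4 + 0 = 4
4 = (4)_5 → 4² = 16  — 16 already appeared earlier.

16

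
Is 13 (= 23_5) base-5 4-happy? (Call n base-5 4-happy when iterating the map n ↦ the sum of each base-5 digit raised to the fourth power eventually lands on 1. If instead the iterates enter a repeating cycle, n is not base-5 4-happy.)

not base-5 4-happy

13 = (2,3)_5 → 2⁴ + 3⁴ = 16 + 81 = 97
97 = (3,4,2)_5 → 3⁴ + 4⁴ + 2⁴ = 81 + 256 + 16 = 353
353 = (2,4,0,3)_5 → 2⁴ + 4⁴ + 0⁴ + 3⁴ = 16 + 256 + 0 + 81 = 353  — 353 already seen; the sequence cycles without reaching 1.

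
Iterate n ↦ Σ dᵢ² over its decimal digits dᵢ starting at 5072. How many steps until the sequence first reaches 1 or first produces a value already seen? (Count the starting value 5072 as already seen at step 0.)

13

5072 → 5² + 0² + 7² + 2² = 78
78 → 7² + 8² = 113
113 → 1² + 1² + 3² = 11
11 → 1² + 1² = 2
2 → 2² = 4
4 → 4² = 16
16 → 1² + 6² = 37
37 → 3² + 7² = 58
58 → 5² + 8² = 89
89 → 8² + 9² = 145
145 → 1² + 4² + 5² = 42
42 → 4² + 2² = 20
20 → 2² + 0² = 4  — 4 repeats.
That took 13 steps.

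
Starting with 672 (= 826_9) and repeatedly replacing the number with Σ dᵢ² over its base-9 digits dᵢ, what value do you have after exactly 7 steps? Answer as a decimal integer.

672 = (8,2,6)_9 → 8² + 2² + 6² = 104
104 = (1,2,5)_9 → 1² + 2² + 5² = 30
30 = (3,3)_9 → 3² + 3² = 18
18 = (2,0)_9 → 2² + 0² = 4
4 = (4)_9 → 4² = 16
16 = (1,7)_9 → 1² + 7² = 50
50 = (5,5)_9 → 5² + 5² = 50

50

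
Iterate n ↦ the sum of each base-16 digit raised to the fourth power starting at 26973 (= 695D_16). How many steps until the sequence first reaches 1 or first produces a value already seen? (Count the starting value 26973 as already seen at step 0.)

15

26973 = (6,9,5,13)_16 → 6⁴ + 9⁴ + 5⁴ + 13⁴ = 1296 + 6561 + 625 + 28561 = 37043
37043 = (9,0,11,3)_16 → 9⁴ + 0⁴ + 11⁴ + 3⁴ = 6561 + 0 + 14641 + 81 = 21283
21283 = (5,3,2,3)_16 → 5⁴ + 3⁴ + 2⁴ + 3⁴ = 625 + 81 + 16 + 81 = 803
803 = (3,2,3)_16 → 3⁴ + 2⁴ + 3⁴ = 81 + 16 + 81 = 178
178 = (11,2)_16 → 11⁴ + 2⁴ = 14641 + 16 = 14657
14657 = (3,9,4,1)_16 → 3⁴ + 9⁴ + 4⁴ + 1⁴ = 81 + 6561 + 256 + 1 = 6899
6899 = (1,10,15,3)_16 → 1⁴ + 10⁴ + 15⁴ + 3⁴ = 1 + 10000 + 50625 + 81 = 60707
60707 = (14,13,2,3)_16 → 14⁴ + 13⁴ + 2⁴ + 3⁴ = 38416 + 28561 + 16 + 81 = 67074
67074 = (1,0,6,0,2)_16 → 1⁴ + 0⁴ + 6⁴ + 0⁴ + 2⁴ = 1 + 0 + 1296 + 0 + 16 = 1313
1313 = (5,2,1)_16 → 5⁴ + 2⁴ + 1⁴ = 625 + 16 + 1 = 642
642 = (2,8,2)_16 → 2⁴ + 8⁴ + 2⁴ = 16 + 4096 + 16 = 4128
4128 = (1,0,2,0)_16 → 1⁴ + 0⁴ + 2⁴ + 0⁴ = 1 + 0 + 16 + 0 = 17
17 = (1,1)_16 → 1⁴ + 1⁴ = 1 + 1 = 2
2 = (2)_16 → 2⁴ = 16
16 = (1,0)_16 → 1⁴ + 0⁴ = 1 + 0 = 1  — reached 1.
That took 15 steps.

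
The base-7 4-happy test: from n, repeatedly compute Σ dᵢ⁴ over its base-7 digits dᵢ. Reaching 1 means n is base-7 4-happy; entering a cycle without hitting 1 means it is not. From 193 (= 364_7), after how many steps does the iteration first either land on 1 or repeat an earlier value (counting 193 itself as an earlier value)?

14

193 = (3,6,4)_7 → 3⁴ + 6⁴ + 4⁴ = 1633
1633 = (4,5,2,2)_7 → 4⁴ + 5⁴ + 2⁴ + 2⁴ = 913
913 = (2,4,4,3)_7 → 2⁴ + 4⁴ + 4⁴ + 3⁴ = 609
609 = (1,5,3,0)_7 → 1⁴ + 5⁴ + 3⁴ + 0⁴ = 707
707 = (2,0,3,0)_7 → 2⁴ + 0⁴ + 3⁴ + 0⁴ = 97
97 = (1,6,6)_7 → 1⁴ + 6⁴ + 6⁴ = 2593
2593 = (1,0,3,6,3)_7 → 1⁴ + 0⁴ + 3⁴ + 6⁴ + 3⁴ = 1459
1459 = (4,1,5,3)_7 → 4⁴ + 1⁴ + 5⁴ + 3⁴ = 963
963 = (2,5,4,4)_7 → 2⁴ + 5⁴ + 4⁴ + 4⁴ = 1153
1153 = (3,2,3,5)_7 → 3⁴ + 2⁴ + 3⁴ + 5⁴ = 803
803 = (2,2,2,5)_7 → 2⁴ + 2⁴ + 2⁴ + 5⁴ = 673
673 = (1,6,5,1)_7 → 1⁴ + 6⁴ + 5⁴ + 1⁴ = 1923
1923 = (5,4,1,5)_7 → 5⁴ + 4⁴ + 1⁴ + 5⁴ = 1507
1507 = (4,2,5,2)_7 → 4⁴ + 2⁴ + 5⁴ + 2⁴ = 913  — 913 repeats.
That took 14 steps.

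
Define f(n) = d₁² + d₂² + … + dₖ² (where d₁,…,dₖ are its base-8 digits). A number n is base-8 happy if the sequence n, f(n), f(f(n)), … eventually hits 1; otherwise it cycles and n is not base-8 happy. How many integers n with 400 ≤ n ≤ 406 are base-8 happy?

400: 400 → 40 → 25 → 10 → 5 → 25  (repeats 25)
401: 401 → 41 → 26 → 13 → 26  (repeats 26)
402: 402 → 44 → 41 → 26 → 13 → 26  (repeats 26)
403: 403 → 49 → 37 → 41 → 26 → 13 → 26  (repeats 26)
404: 404 → 56 → 49 → 37 → 41 → 26 → 13 → 26  (repeats 26)
405: 405 → 65 → 2 → 4 → 16 → 4  (repeats 4)
406: 406 → 76 → 18 → 8 → 1  (reaches 1)
base-8 happy: 406

1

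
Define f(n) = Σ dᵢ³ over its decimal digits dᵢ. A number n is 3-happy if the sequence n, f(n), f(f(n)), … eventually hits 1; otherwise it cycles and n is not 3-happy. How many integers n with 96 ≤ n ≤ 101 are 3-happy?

96: 96 → 945 → 918 → 1242 → 81 → 513 → 153 → 153  (repeats 153)
97: 97 → 1072 → 352 → 160 → 217 → 352  (repeats 352)
98: 98 → 1241 → 74 → 407 → 407  (repeats 407)
99: 99 → 1458 → 702 → 351 → 153 → 153  (repeats 153)
100: 100 → 1  (reaches 1)
101: 101 → 2 → 8 → 512 → 134 → 92 → 737 → 713 → 371 → 371  (repeats 371)
3-happy: 100

1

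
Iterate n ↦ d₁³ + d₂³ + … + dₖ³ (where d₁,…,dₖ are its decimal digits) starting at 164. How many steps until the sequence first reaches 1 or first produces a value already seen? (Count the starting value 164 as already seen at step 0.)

164 → 1³ + 6³ + 4³ = 281
281 → 2³ + 8³ + 1³ = 521
521 → 5³ + 2³ + 1³ = 134
134 → 1³ + 3³ + 4³ = 92
92 → 9³ + 2³ = 737
737 → 7³ + 3³ + 7³ = 713
713 → 7³ + 1³ + 3³ = 371
371 → 3³ + 7³ + 1³ = 371  — 371 repeats.
That took 8 steps.

8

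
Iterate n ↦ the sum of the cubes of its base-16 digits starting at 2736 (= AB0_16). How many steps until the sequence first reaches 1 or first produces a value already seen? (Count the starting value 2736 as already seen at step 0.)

6

2736 = (10,11,0)_16 → 2331
2331 = (9,1,11)_16 → 2061
2061 = (8,0,13)_16 → 2709
2709 = (10,9,5)_16 → 1854
1854 = (7,3,14)_16 → 3114
3114 = (12,2,10)_16 → 2736  — 2736 repeats.
That took 6 steps.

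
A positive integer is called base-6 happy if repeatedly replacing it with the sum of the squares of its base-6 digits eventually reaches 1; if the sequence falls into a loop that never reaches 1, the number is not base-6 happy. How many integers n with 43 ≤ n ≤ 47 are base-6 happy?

43: 43 → 3 → 9 → 10 → 17 → 29 → 41 → 26 → 20 → 13 → 5 → 25 → 17  (repeats 17)
44: 44 → 6 → 1  (reaches 1)
45: 45 → 11 → 26 → 20 → 13 → 5 → 25 → 17 → 29 → 41 → 26  (repeats 26)
46: 46 → 18 → 9 → 10 → 17 → 29 → 41 → 26 → 20 → 13 → 5 → 25 → 17  (repeats 17)
47: 47 → 27 → 25 → 17 → 29 → 41 → 26 → 20 → 13 → 5 → 25  (repeats 25)
base-6 happy: 44

1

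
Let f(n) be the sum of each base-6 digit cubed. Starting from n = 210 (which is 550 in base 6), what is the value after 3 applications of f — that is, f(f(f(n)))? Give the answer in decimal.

210 = (5,5,0)_6 → 5³ + 5³ + 0³ = 125 + 125 + 0 = 250
250 = (1,0,5,4)_6 → 1³ + 0³ + 5³ + 4³ = 1 + 0 + 125 + 64 = 190
190 = (5,1,4)_6 → 5³ + 1³ + 4³ = 125 + 1 + 64 = 190

190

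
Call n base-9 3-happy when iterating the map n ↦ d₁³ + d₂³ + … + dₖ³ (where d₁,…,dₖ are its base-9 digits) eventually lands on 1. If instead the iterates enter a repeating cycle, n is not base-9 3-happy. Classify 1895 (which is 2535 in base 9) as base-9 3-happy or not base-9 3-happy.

1895 = (2,5,3,5)_9 → 2³ + 5³ + 3³ + 5³ = 8 + 125 + 27 + 125 = 285
285 = (3,4,6)_9 → 3³ + 4³ + 6³ = 27 + 64 + 216 = 307
307 = (3,7,1)_9 → 3³ + 7³ + 1³ = 27 + 343 + 1 = 371
371 = (4,5,2)_9 → 4³ + 5³ + 2³ = 64 + 125 + 8 = 197
197 = (2,3,8)_9 → 2³ + 3³ + 8³ = 8 + 27 + 512 = 547
547 = (6,6,7)_9 → 6³ + 6³ + 7³ = 216 + 216 + 343 = 775
775 = (1,0,5,1)_9 → 1³ + 0³ + 5³ + 1³ = 1 + 0 + 125 + 1 = 127
127 = (1,5,1)_9 → 1³ + 5³ + 1³ = 1 + 125 + 1 = 127  — 127 already seen; the sequence cycles without reaching 1.

not base-9 3-happy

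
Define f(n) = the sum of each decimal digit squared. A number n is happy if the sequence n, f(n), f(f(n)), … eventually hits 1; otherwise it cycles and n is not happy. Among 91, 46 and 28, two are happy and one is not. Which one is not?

91: 91 → 82 → 68 → 100 → 1  — reaches 1 (happy)
46: 46 → 52 → 29 → 85 → 89 → 145 → 42 → 20 → 4 → 16 → 37 → 58 → 89  — repeats 89 (not happy)
28: 28 → 68 → 100 → 1  — reaches 1 (happy)

46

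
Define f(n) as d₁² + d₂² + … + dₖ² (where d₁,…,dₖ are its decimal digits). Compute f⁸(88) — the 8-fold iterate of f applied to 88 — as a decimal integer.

88 → 8² + 8² = 128
128 → 1² + 2² + 8² = 69
69 → 6² + 9² = 117
117 → 1² + 1² + 7² = 51
51 → 5² + 1² = 26
26 → 2² + 6² = 40
40 → 4² + 0² = 16
16 → 1² + 6² = 37

37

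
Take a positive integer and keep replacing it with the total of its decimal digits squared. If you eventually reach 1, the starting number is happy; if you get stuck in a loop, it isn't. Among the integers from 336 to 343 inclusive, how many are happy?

336: 336 → 54 → 41 → 17 → 50 → 25 → 29 → 85 → 89 → 145 → 42 → 20 → 4 → 16 → 37 → 58 → 89  (repeats 89)
337: 337 → 67 → 85 → 89 → 145 → 42 → 20 → 4 → 16 → 37 → 58 → 89  (repeats 89)
338: 338 → 82 → 68 → 100 → 1  (reaches 1)
339: 339 → 99 → 162 → 41 → 17 → 50 → 25 → 29 → 85 → 89 → 145 → 42 → 20 → 4 → 16 → 37 → 58 → 89  (repeats 89)
340: 340 → 25 → 29 → 85 → 89 → 145 → 42 → 20 → 4 → 16 → 37 → 58 → 89  (repeats 89)
341: 341 → 26 → 40 → 16 → 37 → 58 → 89 → 145 → 42 → 20 → 4 → 16  (repeats 16)
342: 342 → 29 → 85 → 89 → 145 → 42 → 20 → 4 → 16 → 37 → 58 → 89  (repeats 89)
343: 343 → 34 → 25 → 29 → 85 → 89 → 145 → 42 → 20 → 4 → 16 → 37 → 58 → 89  (repeats 89)
happy: 338

1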